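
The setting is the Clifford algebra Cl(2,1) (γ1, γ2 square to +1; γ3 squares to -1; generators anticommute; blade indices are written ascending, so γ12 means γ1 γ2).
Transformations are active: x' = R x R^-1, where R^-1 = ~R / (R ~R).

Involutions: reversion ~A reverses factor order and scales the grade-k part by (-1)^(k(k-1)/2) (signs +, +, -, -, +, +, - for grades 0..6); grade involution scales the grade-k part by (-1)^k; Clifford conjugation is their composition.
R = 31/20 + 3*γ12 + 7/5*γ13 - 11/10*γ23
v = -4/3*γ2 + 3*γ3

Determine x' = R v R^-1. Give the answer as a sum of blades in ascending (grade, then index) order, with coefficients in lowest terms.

~R = 31/20 - 3*γ12 - 7/5*γ13 + 11/10*γ23, and R ~R = 3293/400, so R^-1 = ~R / (3293/400).
R v = -41/5*γ1 + 37/30*γ2 + 191/60*γ3 + 163/15*γ123
Answer: -1816/9879*γ1 + 54272/9879*γ2 + 60445/9879*γ3


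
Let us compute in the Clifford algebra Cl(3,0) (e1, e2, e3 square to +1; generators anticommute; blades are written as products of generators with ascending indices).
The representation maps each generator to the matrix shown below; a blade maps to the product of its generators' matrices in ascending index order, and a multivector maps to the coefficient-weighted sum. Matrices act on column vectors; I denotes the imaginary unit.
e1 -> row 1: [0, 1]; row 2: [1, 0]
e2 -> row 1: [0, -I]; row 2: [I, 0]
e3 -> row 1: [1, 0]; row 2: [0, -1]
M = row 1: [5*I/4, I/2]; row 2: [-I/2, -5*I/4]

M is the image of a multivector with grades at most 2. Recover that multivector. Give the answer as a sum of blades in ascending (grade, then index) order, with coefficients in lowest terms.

Method: 1, rho(e1), rho(e2), rho(e3) form a trace-orthogonal basis of the 2x2 complex matrices (tr(X Y) = 2 if X = Y, else 0), so M = m0*1 + m1*rho(e1) + m2*rho(e2) + m3*rho(e3) with m0 = tr(M)/2 = 0, m1 = tr(M rho(e1))/2 = 0, m2 = tr(M rho(e2))/2 = -1/2, m3 = tr(M rho(e3))/2 = 5*I/4.
Multiplying table entries, the bivector images are rho(e1 e2) = I*rho(e3), rho(e1 e3) = -I*rho(e2), rho(e2 e3) = I*rho(e1); with real blade coefficients the real parts of m0..m3 are the coefficients of 1, e1, e2, e3 and the imaginary parts give the bivectors (e2 e3: Im m1, e1 e3: -Im m2, e1 e2: Im m3).
Answer: -1/2*e2 + 5/4*e1 e2


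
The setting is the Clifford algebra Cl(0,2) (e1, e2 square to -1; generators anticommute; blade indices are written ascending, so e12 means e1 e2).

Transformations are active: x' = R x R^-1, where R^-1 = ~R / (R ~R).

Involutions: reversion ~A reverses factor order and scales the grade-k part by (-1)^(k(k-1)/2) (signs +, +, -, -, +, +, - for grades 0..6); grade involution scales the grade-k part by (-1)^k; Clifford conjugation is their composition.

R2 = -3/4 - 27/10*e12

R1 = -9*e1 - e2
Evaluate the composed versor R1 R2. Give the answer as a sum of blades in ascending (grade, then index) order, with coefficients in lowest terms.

Distribute over the terms of R1 (each basis-blade product reordered to ascending indices, repeated generators contracted through their squares):
(-9*e1) R2 = 27/4*e1 - 243/10*e2
(-e2) R2 = 27/10*e1 + 3/4*e2
Summing the partial products and collecting blades:
Answer: 189/20*e1 - 471/20*e2


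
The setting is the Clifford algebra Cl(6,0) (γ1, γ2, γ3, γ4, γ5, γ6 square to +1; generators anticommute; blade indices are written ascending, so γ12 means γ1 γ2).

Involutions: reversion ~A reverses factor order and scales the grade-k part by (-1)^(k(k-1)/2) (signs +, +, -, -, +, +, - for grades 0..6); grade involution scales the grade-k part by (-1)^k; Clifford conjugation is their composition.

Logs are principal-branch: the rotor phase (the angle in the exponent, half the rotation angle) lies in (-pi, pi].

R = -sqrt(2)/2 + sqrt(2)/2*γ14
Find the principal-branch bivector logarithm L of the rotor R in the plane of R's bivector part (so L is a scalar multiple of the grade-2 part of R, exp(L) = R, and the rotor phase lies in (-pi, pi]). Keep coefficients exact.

The scalar part of R is -sqrt(2)/2, which fixes the principal-branch rotor phase; the unit plane is then the bivector part divided by the sine of that phase, and L is that plane scaled by the phase.
Concretely: cos(phase) = -sqrt(2)/2 gives phase = ±3*pi/4, and since phase/sin(phase) is even the sign is immaterial: L = (phase/sin(phase)) * <R>_2 = (3*sqrt(2)*pi/4) * <R>_2.
Answer: 3*pi/4*γ14


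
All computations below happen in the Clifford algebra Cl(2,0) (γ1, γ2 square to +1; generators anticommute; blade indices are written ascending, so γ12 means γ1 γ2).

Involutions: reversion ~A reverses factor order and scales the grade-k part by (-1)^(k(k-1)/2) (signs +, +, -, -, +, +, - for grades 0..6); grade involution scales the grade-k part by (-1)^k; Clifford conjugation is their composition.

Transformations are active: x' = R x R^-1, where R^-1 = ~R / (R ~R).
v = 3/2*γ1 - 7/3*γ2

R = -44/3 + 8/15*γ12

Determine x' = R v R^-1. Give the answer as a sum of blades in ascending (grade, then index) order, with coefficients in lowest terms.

~R = -44/3 - 8/15*γ12, and R ~R = 48464/225, so R^-1 = ~R / (48464/225).
R v = -1046/45*γ1 + 1504/45*γ2
Answer: 30269/18174*γ1 - 6719/3029*γ2


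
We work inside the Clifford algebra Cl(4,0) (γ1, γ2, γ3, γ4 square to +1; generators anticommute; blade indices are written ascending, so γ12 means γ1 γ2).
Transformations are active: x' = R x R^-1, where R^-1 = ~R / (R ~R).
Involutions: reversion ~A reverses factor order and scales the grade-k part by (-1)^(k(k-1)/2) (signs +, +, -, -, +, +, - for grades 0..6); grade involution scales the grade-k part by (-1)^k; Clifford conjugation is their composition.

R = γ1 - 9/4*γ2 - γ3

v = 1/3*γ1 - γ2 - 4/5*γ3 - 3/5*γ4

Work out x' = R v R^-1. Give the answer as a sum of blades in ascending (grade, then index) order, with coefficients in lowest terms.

~R = γ1 - 9/4*γ2 - γ3, and R ~R = 113/16, so R^-1 = ~R / (113/16).
R v = 203/60 - 1/4*γ12 - 7/15*γ13 - 3/5*γ14 + 4/5*γ23 + 27/20*γ24 + 3/5*γ34
Answer: 353/565*γ1 - 653/565*γ2 - 268/1695*γ3 + 3/5*γ4


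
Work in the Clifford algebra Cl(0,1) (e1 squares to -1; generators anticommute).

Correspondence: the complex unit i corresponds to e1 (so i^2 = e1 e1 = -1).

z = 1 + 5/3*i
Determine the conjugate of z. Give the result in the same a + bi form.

In blades: z = 1 + 5/3*e1.
Conjugation here is Clifford conjugation: the scalar is fixed and the grade-1 and grade-2 blades all flip sign, giving 1 - 5/3*e1; translating back:
Answer: 1 - 5/3*i


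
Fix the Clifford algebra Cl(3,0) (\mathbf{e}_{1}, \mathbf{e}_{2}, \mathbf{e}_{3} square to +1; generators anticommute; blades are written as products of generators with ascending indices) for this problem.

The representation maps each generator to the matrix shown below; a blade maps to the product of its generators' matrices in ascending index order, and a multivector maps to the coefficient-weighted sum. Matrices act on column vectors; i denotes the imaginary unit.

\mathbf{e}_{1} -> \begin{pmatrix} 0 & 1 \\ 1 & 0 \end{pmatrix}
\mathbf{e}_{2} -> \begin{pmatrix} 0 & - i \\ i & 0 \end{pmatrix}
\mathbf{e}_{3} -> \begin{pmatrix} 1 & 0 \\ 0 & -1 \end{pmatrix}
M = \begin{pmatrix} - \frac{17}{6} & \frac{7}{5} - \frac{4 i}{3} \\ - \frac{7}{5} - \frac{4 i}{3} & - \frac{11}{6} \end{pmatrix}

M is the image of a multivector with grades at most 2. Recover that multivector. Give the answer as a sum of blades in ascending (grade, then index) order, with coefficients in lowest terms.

Method: 1, rho(e_{1}), rho(e_{2}), rho(e_{3}) form a trace-orthogonal basis of the 2x2 complex matrices (tr(X Y) = 2 if X = Y, else 0), so M = m0*1 + m1*rho(e_{1}) + m2*rho(e_{2}) + m3*rho(e_{3}) with m0 = tr(M)/2 = - \frac{7}{3}, m1 = tr(M rho(e_{1}))/2 = - \frac{4 i}{3}, m2 = tr(M rho(e_{2}))/2 = \frac{7 i}{5}, m3 = tr(M rho(e_{3}))/2 = - \frac{1}{2}.
Multiplying table entries, the bivector images are rho(e_{1} e_{2}) = i*rho(e_{3}), rho(e_{1} e_{3}) = -i*rho(e_{2}), rho(e_{2} e_{3}) = i*rho(e_{1}); with real blade coefficients the real parts of m0..m3 are the coefficients of 1, e_{1}, e_{2}, e_{3} and the imaginary parts give the bivectors (e_{2} e_{3}: Im m1, e_{1} e_{3}: -Im m2, e_{1} e_{2}: Im m3).
Answer: -\frac{7}{3} - \frac{1}{2} e_{3} - \frac{7}{5} e_{1} e_{3} - \frac{4}{3} e_{2} e_{3}


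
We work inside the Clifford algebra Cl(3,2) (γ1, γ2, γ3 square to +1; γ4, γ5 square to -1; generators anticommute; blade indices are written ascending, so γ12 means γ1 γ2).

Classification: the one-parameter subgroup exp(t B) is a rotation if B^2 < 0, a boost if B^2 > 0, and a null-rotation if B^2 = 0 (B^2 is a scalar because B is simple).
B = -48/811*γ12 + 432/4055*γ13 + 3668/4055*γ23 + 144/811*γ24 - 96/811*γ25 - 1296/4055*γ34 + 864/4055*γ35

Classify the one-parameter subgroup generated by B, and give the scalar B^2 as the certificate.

B^2 term by term: the squares give (-48/811)^2*(γ12)^2 + (432/4055)^2*(γ13)^2 + (3668/4055)^2*(γ23)^2 + (144/811)^2*(γ24)^2 + (-96/811)^2*(γ25)^2 + (-1296/4055)^2*(γ34)^2 + (864/4055)^2*(γ35)^2 = 2304/657721*(-1) + 186624/16443025*(-1) + 13454224/16443025*(-1) + 20736/657721*(+1) + 9216/657721*(+1) + 1679616/16443025*(+1) + 746496/16443025*(+1) = -16/25 (each basis 2-blade squares to minus the product of its generators' squares); cross terms between blades sharing an index anticommute and cancel; the commuting (index-disjoint) pairs give grade-4 terms 2*c*c'*(blade product), which cancel blade by blade — γ1234: 124416/3288605 - 124416/3288605 = 0; γ1235: -82944/3288605 + 82944/3288605 = 0; γ2345: -248832/3288605 + 248832/3288605 = 0 — confirming B is simple. So B^2 = -16/25.
Answer: rotation, certificate B^2 = -16/25. The class reads off the invariant scalar -16/25 directly.


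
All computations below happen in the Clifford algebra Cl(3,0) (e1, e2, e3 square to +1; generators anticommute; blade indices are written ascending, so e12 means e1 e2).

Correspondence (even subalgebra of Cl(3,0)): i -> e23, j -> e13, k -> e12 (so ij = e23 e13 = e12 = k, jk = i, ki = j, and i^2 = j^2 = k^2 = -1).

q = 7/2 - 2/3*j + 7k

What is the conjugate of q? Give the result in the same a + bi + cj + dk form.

In blades: q = 7/2 + 7*e12 - 2/3*e13.
Quaternion conjugation is reversion on the even subalgebra: the scalar is fixed and every grade-2 blade flips sign, giving 7/2 - 7*e12 + 2/3*e13; translating back:
Answer: 7/2 + 2/3*j - 7k


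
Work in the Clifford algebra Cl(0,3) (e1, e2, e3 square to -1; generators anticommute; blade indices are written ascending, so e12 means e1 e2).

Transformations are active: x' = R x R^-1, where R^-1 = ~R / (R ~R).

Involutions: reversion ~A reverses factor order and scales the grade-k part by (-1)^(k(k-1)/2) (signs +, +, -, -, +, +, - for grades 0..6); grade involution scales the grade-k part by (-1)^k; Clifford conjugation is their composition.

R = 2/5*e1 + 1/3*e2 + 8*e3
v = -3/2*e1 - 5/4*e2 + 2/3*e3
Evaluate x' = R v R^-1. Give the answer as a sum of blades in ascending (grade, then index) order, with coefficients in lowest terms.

~R = 2/5*e1 + 1/3*e2 + 8*e3, and R ~R = -14461/225, so R^-1 = ~R / (-14461/225).
R v = -259/60 + 184/15*e13 + 92/9*e23
Answer: 44937/28922*e1 + 74895/57844*e2 + 17698/43383*e3


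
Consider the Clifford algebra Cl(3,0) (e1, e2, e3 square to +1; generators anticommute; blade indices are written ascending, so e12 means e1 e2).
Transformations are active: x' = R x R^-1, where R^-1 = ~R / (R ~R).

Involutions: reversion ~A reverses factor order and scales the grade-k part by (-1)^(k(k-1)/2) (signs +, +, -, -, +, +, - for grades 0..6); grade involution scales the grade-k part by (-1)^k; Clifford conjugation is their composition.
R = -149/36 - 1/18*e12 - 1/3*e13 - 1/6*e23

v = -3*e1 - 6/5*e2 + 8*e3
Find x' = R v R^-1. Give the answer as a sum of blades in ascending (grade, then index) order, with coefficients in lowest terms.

~R = -149/36 + 1/18*e12 + 1/3*e13 + 1/6*e23, and R ~R = 22385/1296, so R^-1 = ~R / (22385/1296).
R v = 589/60*e1 + 52/15*e2 - 1544/45*e3 - 31/90*e123
Answer: -17277/10175*e1 - 966/2035*e2 + 85936/10175*e3


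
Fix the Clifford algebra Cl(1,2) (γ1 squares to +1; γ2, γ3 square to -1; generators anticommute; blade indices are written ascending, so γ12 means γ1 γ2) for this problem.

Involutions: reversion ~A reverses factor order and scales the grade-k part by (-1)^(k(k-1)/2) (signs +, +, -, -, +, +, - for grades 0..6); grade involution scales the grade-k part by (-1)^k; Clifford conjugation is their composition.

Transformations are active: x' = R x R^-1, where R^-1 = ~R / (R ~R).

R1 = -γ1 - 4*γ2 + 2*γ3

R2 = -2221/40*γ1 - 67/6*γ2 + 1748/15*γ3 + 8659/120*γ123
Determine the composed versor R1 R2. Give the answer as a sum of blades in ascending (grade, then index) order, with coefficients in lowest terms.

Distribute over the terms of R1 (each basis-blade product reordered to ascending indices, repeated generators contracted through their squares):
(-γ1) R2 = 2221/40 + 67/6*γ12 - 1748/15*γ13 - 8659/120*γ23
(-4*γ2) R2 = -134/3 - 2221/10*γ12 - 8659/30*γ13 - 6992/15*γ23
(2*γ3) R2 = -3496/15 - 8659/60*γ12 + 2221/20*γ13 + 67/3*γ23
Summing the partial products and collecting blades:
Answer: -5333/24 - 1421/4*γ12 - 17647/60*γ13 - 12383/24*γ23


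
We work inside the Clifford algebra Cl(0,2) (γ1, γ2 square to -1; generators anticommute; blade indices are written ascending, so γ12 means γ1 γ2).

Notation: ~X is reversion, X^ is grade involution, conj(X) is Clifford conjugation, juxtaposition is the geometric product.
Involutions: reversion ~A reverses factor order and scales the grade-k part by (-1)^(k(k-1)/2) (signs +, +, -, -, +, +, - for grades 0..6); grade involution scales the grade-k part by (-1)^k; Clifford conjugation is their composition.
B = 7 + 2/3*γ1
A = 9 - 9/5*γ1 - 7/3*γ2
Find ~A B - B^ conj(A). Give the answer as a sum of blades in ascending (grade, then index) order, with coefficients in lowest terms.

first term: 321/5 - 33/5*γ1 - 49/3*γ2 + 14/9*γ12
second term: 321/5 + 33/5*γ1 + 49/3*γ2 - 14/9*γ12
Answer: -66/5*γ1 - 98/3*γ2 + 28/9*γ12


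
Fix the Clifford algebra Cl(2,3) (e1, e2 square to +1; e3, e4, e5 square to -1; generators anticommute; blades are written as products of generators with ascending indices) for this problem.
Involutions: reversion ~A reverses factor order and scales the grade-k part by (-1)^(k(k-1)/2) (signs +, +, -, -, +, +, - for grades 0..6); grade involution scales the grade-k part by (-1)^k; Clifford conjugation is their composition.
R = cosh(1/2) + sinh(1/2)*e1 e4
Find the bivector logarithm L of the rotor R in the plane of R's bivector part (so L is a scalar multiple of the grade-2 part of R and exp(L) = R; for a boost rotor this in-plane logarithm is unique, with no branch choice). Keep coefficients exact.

The scalar part of R is cosh(1/2), giving the rapidity magnitude (cosh is even); the bivector part supplies orientation, its quotient by sinh of the rapidity is the plane, and L = rapidity * plane — unique in that plane, since flipping both signs leaves L unchanged.
Concretely: cosh(rapidity) = cosh(1/2) gives rapidity = ±1/2, and since rapidity/sinh(rapidity) is even the sign is immaterial: L = (rapidity/sinh(rapidity)) * <R>_2 = (1/(2*sinh(1/2))) * <R>_2.
Answer: 1/2*e1 e4


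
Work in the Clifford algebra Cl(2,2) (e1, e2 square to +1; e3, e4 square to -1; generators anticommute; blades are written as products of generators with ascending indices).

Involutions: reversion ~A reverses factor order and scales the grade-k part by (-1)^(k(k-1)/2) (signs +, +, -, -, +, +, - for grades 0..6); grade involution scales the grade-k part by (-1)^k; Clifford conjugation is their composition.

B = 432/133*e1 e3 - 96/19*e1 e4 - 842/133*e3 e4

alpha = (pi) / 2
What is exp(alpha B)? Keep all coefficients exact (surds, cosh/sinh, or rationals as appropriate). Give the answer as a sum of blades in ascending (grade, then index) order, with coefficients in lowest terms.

B^2 term by term: the squares give (432/133)^2*(e1 e3)^2 + (-96/19)^2*(e1 e4)^2 + (-842/133)^2*(e3 e4)^2 = 186624/17689*(+1) + 9216/361*(+1) + 708964/17689*(-1) = -4 (each basis 2-blade squares to minus the product of its generators' squares); cross terms between blades sharing an index anticommute and cancel. So B^2 = -4.
B^2 = -4 — B^2 < 0, so the exponential closes trigonometrically: l = 2, alpha*l = pi, so exp(alpha B) = cos(pi) + (sin(pi)/2)*B = -1 + (0)*B.
Answer: -1


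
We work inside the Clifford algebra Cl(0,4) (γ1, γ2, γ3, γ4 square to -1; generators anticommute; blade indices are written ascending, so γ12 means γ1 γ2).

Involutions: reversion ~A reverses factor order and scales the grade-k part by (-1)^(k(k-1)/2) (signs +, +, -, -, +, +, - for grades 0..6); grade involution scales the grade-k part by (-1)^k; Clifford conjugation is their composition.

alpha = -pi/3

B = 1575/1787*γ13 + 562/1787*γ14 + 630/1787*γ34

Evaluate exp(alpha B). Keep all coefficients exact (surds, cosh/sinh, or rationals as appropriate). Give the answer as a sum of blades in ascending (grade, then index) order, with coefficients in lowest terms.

B^2 term by term: the squares give (1575/1787)^2*(γ13)^2 + (562/1787)^2*(γ14)^2 + (630/1787)^2*(γ34)^2 = 2480625/3193369*(-1) + 315844/3193369*(-1) + 396900/3193369*(-1) = -1 (each basis 2-blade squares to minus the product of its generators' squares); cross terms between blades sharing an index anticommute and cancel. So B^2 = -1.
B^2 = -1 — the negative square puts this in the circular regime; l = 1, alpha*l = -pi/3, so exp(alpha B) = cos(-pi/3) + (sin(-pi/3)/1)*B = 1/2 + (-sqrt(3)/2)*B.
Answer: 1/2 - 1575*sqrt(3)/3574*γ13 - 281*sqrt(3)/1787*γ14 - 315*sqrt(3)/1787*γ34


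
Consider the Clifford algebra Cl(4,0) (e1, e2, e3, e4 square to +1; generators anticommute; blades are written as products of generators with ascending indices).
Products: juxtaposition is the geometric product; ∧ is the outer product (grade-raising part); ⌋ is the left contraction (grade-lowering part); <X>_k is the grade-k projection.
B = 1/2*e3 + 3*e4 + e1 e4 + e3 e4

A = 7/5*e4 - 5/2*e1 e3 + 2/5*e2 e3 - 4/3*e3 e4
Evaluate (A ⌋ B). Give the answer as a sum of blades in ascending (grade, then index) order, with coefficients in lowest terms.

step 1: 83/15 - 7/5*e1 - 7/5*e3
Answer: 83/15 - 7/5*e1 - 7/5*e3


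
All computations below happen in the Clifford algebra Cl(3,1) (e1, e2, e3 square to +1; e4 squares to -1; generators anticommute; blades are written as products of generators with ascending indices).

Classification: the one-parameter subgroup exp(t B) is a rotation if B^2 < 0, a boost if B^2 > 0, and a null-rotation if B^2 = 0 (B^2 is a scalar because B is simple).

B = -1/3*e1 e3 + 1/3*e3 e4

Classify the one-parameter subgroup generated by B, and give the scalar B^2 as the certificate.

B^2 term by term: the squares give (-1/3)^2*(e1 e3)^2 + (1/3)^2*(e3 e4)^2 = 1/9*(-1) + 1/9*(+1) = 0 (each basis 2-blade squares to minus the product of its generators' squares); cross terms between blades sharing an index anticommute and cancel. So B^2 = 0.
Answer: null-rotation, certificate B^2 = 0. The invariant at work: B^2 = 0 is unchanged by conjugation, hence its sign classifies the subgroup whatever basis B is written in.


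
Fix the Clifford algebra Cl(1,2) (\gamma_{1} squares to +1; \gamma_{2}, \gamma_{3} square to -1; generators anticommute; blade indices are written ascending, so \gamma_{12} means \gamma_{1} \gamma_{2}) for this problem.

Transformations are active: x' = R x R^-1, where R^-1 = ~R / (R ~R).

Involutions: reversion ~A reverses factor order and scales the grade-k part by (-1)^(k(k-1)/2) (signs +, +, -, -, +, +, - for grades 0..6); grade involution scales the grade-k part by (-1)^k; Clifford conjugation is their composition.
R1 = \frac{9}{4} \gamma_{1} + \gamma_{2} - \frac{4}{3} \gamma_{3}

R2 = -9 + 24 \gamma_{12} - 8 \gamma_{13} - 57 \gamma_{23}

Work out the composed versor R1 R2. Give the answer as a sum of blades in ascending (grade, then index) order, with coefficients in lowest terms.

Distribute over the terms of R1 (each basis-blade product reordered to ascending indices, repeated generators contracted through their squares):
(\frac{9}{4} \gamma_{1}) R2 = -\frac{81}{4} \gamma_{1} + 54 \gamma_{2} - 18 \gamma_{3} - \frac{513}{4} \gamma_{123}
(\gamma_{2}) R2 = 24 \gamma_{1} - 9 \gamma_{2} + 57 \gamma_{3} + 8 \gamma_{123}
(-\frac{4}{3} \gamma_{3}) R2 = \frac{32}{3} \gamma_{1} + 76 \gamma_{2} + 12 \gamma_{3} - 32 \gamma_{123}
Summing the partial products and collecting blades:
Answer: \frac{173}{12} \gamma_{1} + 121 \gamma_{2} + 51 \gamma_{3} - \frac{609}{4} \gamma_{123}


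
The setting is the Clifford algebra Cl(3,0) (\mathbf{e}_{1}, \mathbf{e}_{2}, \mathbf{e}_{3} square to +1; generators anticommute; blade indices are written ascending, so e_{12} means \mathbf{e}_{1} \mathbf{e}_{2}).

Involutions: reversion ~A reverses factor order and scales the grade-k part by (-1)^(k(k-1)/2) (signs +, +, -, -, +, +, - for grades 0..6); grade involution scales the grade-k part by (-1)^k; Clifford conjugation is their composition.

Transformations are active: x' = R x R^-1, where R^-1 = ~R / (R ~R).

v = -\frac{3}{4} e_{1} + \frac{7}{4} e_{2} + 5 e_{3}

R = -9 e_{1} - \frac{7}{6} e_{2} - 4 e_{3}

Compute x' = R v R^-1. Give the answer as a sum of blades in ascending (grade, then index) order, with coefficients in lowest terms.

~R = -9 e_{1} - \frac{7}{6} e_{2} - 4 e_{3}, and R ~R = \frac{3541}{36}, so R^-1 = ~R / (\frac{3541}{36}).
R v = -\frac{367}{24} - \frac{133}{8} e_{12} - 48 e_{13} + \frac{7}{6} e_{23}
Answer: \frac{50259}{14164} e_{1} - \frac{19649}{14164} e_{2} - \frac{13301}{3541} e_{3}


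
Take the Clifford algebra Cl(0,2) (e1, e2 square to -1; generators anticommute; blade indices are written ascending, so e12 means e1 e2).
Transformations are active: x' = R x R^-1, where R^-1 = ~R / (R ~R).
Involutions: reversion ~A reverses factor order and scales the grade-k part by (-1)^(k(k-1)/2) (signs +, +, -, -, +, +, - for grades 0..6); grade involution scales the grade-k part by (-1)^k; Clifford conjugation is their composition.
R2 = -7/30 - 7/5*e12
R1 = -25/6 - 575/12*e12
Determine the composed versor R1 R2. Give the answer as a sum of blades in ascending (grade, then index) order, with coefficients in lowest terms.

Distribute over the terms of R1 (each basis-blade product reordered to ascending indices, repeated generators contracted through their squares):
(-25/6) R2 = 35/36 + 35/6*e12
(-575/12*e12) R2 = -805/12 + 805/72*e12
Summing the partial products and collecting blades:
Answer: -595/9 + 1225/72*e12


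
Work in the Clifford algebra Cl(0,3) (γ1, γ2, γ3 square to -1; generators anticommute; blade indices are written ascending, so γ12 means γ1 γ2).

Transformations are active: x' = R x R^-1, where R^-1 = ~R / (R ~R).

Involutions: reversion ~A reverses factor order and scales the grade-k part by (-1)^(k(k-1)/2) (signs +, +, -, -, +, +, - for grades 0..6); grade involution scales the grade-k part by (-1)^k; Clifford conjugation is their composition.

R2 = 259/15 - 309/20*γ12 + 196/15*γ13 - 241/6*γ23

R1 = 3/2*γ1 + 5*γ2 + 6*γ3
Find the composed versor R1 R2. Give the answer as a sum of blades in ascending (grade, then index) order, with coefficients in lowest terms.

Distribute over the terms of R1 (each basis-blade product reordered to ascending indices, repeated generators contracted through their squares):
(3/2*γ1) R2 = 259/10*γ1 + 927/40*γ2 - 98/5*γ3 - 241/4*γ123
(5*γ2) R2 = -309/4*γ1 + 259/3*γ2 + 1205/6*γ3 - 196/3*γ123
(6*γ3) R2 = 392/5*γ1 - 241*γ2 + 518/5*γ3 - 927/10*γ123
Summing the partial products and collecting blades:
Answer: 541/20*γ1 - 15779/120*γ2 + 1709/6*γ3 - 13097/60*γ123


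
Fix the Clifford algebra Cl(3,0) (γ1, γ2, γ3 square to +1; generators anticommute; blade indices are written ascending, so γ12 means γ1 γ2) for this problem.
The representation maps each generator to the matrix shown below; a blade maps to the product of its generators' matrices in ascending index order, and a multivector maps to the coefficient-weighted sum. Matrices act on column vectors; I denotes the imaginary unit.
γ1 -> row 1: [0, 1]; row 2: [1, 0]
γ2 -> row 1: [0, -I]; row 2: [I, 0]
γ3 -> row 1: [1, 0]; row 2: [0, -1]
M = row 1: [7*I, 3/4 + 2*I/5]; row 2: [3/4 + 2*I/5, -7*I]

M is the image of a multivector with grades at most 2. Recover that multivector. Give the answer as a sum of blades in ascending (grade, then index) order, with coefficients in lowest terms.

Method: 1, rho(γ1), rho(γ2), rho(γ3) form a trace-orthogonal basis of the 2x2 complex matrices (tr(X Y) = 2 if X = Y, else 0), so M = m0*1 + m1*rho(γ1) + m2*rho(γ2) + m3*rho(γ3) with m0 = tr(M)/2 = 0, m1 = tr(M rho(γ1))/2 = 3/4 + 2*I/5, m2 = tr(M rho(γ2))/2 = 0, m3 = tr(M rho(γ3))/2 = 7*I.
Multiplying table entries, the bivector images are rho(γ12) = I*rho(γ3), rho(γ13) = -I*rho(γ2), rho(γ23) = I*rho(γ1); with real blade coefficients the real parts of m0..m3 are the coefficients of 1, γ1, γ2, γ3 and the imaginary parts give the bivectors (γ23: Im m1, γ13: -Im m2, γ12: Im m3).
Answer: 3/4*γ1 + 7*γ12 + 2/5*γ23


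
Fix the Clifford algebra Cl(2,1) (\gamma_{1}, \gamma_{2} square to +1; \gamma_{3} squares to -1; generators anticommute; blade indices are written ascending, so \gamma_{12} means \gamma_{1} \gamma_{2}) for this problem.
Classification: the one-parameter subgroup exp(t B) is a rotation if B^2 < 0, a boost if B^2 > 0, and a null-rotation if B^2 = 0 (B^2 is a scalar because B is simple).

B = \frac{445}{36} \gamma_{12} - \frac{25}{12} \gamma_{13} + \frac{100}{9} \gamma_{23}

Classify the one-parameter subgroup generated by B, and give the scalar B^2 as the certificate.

B^2 term by term: the squares give (\frac{445}{36})^2*(\gamma_{12})^2 + (-\frac{25}{12})^2*(\gamma_{13})^2 + (\frac{100}{9})^2*(\gamma_{23})^2 = \frac{198025}{1296}*(-1) + \frac{625}{144}*(+1) + \frac{10000}{81}*(+1) = -25 (each basis 2-blade squares to minus the product of its generators' squares); cross terms between blades sharing an index anticommute and cancel. So B^2 = -25.
Answer: rotation, certificate B^2 = -25. Check the certificate: B^2 = -25, and that sign is decisive whatever form B takes.


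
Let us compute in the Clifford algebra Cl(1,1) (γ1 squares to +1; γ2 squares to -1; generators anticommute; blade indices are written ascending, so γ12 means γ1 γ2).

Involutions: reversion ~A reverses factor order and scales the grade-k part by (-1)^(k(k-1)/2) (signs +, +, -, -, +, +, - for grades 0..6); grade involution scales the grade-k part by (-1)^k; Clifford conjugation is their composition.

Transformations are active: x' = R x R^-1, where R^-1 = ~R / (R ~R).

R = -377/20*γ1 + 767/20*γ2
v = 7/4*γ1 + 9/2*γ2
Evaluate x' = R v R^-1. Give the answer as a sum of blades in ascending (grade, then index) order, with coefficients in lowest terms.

~R = -377/20*γ1 + 767/20*γ2, and R ~R = -5577/5, so R^-1 = ~R / (-5577/5).
R v = -3289/16 - 2431/16*γ12
Answer: -835/96*γ1 + 925/96*γ2


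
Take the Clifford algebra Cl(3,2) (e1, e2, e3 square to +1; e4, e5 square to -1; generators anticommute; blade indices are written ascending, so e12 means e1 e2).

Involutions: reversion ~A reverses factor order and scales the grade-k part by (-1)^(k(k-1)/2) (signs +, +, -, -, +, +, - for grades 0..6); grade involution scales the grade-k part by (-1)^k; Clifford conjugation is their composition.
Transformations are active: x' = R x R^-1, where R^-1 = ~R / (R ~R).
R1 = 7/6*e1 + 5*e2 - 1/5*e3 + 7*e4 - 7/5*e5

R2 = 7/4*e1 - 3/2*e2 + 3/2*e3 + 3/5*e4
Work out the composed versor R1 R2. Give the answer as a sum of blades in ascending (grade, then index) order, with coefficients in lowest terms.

Distribute over the terms of R2 (each basis-blade product reordered to ascending indices, repeated generators contracted through their squares):
R1 (7/4*e1) = 49/24 - 35/4*e12 + 7/20*e13 - 49/4*e14 + 49/20*e15
R1 (-3/2*e2) = -15/2 - 7/4*e12 - 3/10*e23 + 21/2*e24 - 21/10*e25
R1 (3/2*e3) = -3/10 + 7/4*e13 + 15/2*e23 - 21/2*e34 + 21/10*e35
R1 (3/5*e4) = -21/5 + 7/10*e14 + 3*e24 - 3/25*e34 + 21/25*e45
Summing the partial products and collecting blades:
Answer: -239/24 - 21/2*e12 + 21/10*e13 - 231/20*e14 + 49/20*e15 + 36/5*e23 + 27/2*e24 - 21/10*e25 - 531/50*e34 + 21/10*e35 + 21/25*e45


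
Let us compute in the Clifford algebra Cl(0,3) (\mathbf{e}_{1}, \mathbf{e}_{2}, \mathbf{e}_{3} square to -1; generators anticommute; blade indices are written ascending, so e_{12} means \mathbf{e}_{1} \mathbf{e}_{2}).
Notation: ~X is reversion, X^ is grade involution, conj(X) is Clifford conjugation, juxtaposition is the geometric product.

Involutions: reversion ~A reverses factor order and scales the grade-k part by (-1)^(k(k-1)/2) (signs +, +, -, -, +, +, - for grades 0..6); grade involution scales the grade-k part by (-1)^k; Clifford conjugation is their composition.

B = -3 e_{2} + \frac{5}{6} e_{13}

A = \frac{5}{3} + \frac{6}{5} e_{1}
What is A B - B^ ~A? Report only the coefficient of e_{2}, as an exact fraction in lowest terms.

first term: -5 e_{2} - e_{3} - \frac{18}{5} e_{12} + \frac{25}{18} e_{13}
second term: 5 e_{2} + e_{3} - \frac{18}{5} e_{12} + \frac{25}{18} e_{13}
Answer: -10


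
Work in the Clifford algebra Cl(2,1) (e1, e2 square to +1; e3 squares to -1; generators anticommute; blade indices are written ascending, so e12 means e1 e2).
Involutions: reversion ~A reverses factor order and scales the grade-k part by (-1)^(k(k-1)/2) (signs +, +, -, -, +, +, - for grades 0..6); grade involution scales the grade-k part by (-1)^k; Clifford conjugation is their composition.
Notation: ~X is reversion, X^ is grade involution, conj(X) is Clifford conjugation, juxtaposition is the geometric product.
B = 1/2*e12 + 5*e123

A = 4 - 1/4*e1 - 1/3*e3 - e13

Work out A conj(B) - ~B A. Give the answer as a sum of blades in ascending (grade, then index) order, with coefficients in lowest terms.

first term: 41/8*e2 - 1/3*e12 - 3/4*e23 + 121/6*e123
second term: -41/8*e2 - 11/3*e12 + 3/4*e23 - 119/6*e123
Answer: 41/4*e2 + 10/3*e12 - 3/2*e23 + 40*e123


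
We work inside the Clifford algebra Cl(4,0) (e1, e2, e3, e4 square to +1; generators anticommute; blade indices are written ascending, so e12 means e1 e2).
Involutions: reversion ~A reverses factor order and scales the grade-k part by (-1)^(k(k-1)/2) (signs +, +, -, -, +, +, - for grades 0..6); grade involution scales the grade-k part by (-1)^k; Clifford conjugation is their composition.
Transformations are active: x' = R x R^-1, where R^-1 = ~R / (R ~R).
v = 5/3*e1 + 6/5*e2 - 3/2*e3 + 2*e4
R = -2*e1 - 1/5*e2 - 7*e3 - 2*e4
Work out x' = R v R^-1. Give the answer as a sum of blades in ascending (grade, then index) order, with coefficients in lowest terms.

~R = -2*e1 - 1/5*e2 - 7*e3 - 2*e4, and R ~R = 1426/25, so R^-1 = ~R / (1426/25).
R v = 439/150 - 31/15*e12 + 44/3*e13 - 2/3*e14 + 87/10*e23 + 2*e24 - 17*e34
Answer: -4004/2139*e1 - 26107/21390*e2 + 1672/2139*e3 - 4717/2139*e4


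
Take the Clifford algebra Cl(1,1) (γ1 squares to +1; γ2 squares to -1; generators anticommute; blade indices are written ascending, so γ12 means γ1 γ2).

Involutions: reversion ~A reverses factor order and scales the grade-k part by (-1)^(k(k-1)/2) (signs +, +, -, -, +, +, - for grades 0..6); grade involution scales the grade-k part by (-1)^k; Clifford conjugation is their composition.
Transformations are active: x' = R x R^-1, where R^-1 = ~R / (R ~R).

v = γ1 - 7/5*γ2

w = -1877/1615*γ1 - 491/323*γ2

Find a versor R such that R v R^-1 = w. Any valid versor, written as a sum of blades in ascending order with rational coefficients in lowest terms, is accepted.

Reasoning: v^2 = w^2 = -24/25 since conjugation preserves the quadratic form; R = v + w = -262/1615*γ1 - 4716/1615*γ2 is then valid when invertible, keeping its own part and reversing (v - w)/2.
Answer: -262/1615*γ1 - 4716/1615*γ2


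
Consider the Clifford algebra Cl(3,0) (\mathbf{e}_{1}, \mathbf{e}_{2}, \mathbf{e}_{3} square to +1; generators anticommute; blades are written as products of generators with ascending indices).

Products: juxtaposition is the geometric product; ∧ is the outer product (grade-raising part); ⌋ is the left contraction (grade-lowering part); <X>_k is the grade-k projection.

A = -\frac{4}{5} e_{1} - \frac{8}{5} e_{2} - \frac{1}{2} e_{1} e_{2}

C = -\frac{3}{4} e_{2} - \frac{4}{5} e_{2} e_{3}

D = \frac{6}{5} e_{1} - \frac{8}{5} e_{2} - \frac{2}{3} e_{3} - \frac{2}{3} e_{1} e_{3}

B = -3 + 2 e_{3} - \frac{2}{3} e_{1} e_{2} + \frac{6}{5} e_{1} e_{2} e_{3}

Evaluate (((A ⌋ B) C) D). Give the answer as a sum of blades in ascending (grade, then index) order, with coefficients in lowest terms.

step 1: -\frac{1}{3} - \frac{16}{15} e_{1} + \frac{8}{15} e_{2} + \frac{3}{5} e_{3} + \frac{48}{25} e_{1} e_{3} - \frac{24}{25} e_{2} e_{3}
step 2: -\frac{146}{125} + \frac{73}{100} e_{2} - \frac{86}{75} e_{3} + \frac{292}{125} e_{1} e_{2} + \frac{43}{60} e_{2} e_{3} + \frac{172}{75} e_{1} e_{2} e_{3}
step 3: -\frac{454}{1125} - \frac{33208}{5625} e_{1} - \frac{11029}{3750} e_{2} + \frac{722}{375} e_{3} - \frac{1081}{375} e_{1} e_{2} + \frac{728}{125} e_{1} e_{3} + \frac{497}{250} e_{2} e_{3} - \frac{79}{375} e_{1} e_{2} e_{3}
Answer: -\frac{454}{1125} - \frac{33208}{5625} e_{1} - \frac{11029}{3750} e_{2} + \frac{722}{375} e_{3} - \frac{1081}{375} e_{1} e_{2} + \frac{728}{125} e_{1} e_{3} + \frac{497}{250} e_{2} e_{3} - \frac{79}{375} e_{1} e_{2} e_{3}


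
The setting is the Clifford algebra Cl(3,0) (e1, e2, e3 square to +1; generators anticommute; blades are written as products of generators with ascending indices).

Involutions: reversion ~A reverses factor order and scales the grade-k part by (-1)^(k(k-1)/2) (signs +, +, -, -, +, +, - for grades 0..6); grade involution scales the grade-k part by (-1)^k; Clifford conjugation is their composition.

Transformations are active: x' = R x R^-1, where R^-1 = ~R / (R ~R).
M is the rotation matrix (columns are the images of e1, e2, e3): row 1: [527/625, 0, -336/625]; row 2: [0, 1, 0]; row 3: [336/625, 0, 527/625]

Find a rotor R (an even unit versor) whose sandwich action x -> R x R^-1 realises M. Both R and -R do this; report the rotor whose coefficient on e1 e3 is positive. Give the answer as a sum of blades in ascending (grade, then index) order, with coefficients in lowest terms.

Method: write R = a + b12*e1 e2 + b13*e1 e3 + b23*e2 e3 with a^2 + b12^2 + b13^2 + b23^2 = 1 (so R^-1 = ~R). Expanding the columns R e_j ~R gives tr M = 4a^2 - 1 and, from the antisymmetric part, M21 - M12 = -4a*b12, M13 - M31 = 4a*b13, M32 - M23 = -4a*b23.
Here tr M = 1679/625, so a^2 = (1 + tr M)/4 = 576/625 and a = ±24/25. Taking a = 24/25: M21 - M12 = 0, M13 - M31 = -672/625, M32 - M23 = 0, giving b12 = 0, b13 = -7/25, b23 = 0, i.e. R = 24/25 - 7/25*e1 e3.
Its e1 e3 coefficient is negative, so report the other preimage -R.
Answer: -24/25 + 7/25*e1 e3. Uniqueness: Spin(3) -> SO(3) maps R and -R to the same rotation of trace 1679/625; fixing the sign of the e1 e3 coefficient removes the ambiguity.


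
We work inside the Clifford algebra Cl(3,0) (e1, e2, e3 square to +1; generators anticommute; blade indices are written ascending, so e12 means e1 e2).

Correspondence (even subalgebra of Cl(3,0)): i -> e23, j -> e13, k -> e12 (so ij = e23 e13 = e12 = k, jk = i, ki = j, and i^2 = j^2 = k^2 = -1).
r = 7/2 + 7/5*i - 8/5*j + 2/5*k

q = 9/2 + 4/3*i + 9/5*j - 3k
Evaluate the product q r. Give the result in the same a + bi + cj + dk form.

In blades: q = 9/2 - 3*e12 + 9/5*e13 + 4/3*e23, r = 7/2 + 2/5*e12 - 8/5*e13 + 7/5*e23.
Distribute q over r term by term (generator squares from the signature, products reordered to ascending indices): (9/2)*r = 63/4 + 9/5*e12 - 36/5*e13 + 63/10*e23; (-3*e12)*r = 6/5 - 21/2*e12 - 21/5*e13 - 24/5*e23; (9/5*e13)*r = 72/25 - 63/25*e12 + 63/10*e13 + 18/25*e23; (4/3*e23)*r = -28/15 - 32/15*e12 - 8/15*e13 + 14/3*e23.
Sum: 5389/300 - 2003/150*e12 - 169/30*e13 + 1033/150*e23; translating back through the correspondence:
Answer: 5389/300 + 1033/150*i - 169/30*j - 2003/150*k


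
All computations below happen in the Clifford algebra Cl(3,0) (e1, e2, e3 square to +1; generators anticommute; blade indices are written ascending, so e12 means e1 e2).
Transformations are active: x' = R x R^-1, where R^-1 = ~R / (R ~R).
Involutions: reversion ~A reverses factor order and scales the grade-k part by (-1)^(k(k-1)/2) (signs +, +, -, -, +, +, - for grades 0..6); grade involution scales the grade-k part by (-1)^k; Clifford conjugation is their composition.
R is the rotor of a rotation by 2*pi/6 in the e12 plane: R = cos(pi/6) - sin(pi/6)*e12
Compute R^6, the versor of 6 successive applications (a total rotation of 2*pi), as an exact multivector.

Because a rotor carries half the rotation angle, composing 6 copies of this e12-plane rotor multiplies the phase: 6*(pi/6) = pi, hence R^6 = cos(pi) - sin(pi)*e12.
cos(pi) = -1 and sin(pi) = 0, so R^6 = -1. The total rotation 2*pi is 1 full turn, so every vector returns to itself, yet the rotor is -1, on the OTHER sheet of the double cover (an odd number of 2*pi turns).
Answer: -1


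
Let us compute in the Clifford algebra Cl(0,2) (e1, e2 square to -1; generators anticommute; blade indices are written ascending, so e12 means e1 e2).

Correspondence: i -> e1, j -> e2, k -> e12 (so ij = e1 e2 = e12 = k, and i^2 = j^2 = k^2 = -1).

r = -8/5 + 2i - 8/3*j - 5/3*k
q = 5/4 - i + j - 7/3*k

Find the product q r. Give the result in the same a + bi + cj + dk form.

In blades: q = 5/4 - e1 + e2 - 7/3*e12, r = -8/5 + 2*e1 - 8/3*e2 - 5/3*e12.
Distribute q over r term by term (generator squares from the signature, products reordered to ascending indices): (5/4)*r = -2 + 5/2*e1 - 10/3*e2 - 25/12*e12; (-e1)*r = 2 + 8/5*e1 - 5/3*e2 + 8/3*e12; (e2)*r = 8/3 - 5/3*e1 - 8/5*e2 - 2*e12; (-7/3*e12)*r = -35/9 - 56/9*e1 - 14/3*e2 + 56/15*e12.
Sum: -11/9 - 341/90*e1 - 169/15*e2 + 139/60*e12; translating back through the correspondence:
Answer: -11/9 - 341/90*i - 169/15*j + 139/60*k


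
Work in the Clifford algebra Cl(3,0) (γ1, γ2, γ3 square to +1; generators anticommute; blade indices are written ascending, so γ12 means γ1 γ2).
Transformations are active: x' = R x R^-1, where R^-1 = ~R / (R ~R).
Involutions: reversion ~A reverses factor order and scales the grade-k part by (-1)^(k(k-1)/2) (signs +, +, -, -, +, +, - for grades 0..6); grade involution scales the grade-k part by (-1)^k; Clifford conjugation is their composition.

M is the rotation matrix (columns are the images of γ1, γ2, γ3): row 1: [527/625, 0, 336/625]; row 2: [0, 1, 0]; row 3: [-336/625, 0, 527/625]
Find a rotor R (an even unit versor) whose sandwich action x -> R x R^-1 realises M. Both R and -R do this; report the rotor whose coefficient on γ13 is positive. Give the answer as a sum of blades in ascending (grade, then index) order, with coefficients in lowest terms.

Method: write R = a + b12*γ12 + b13*γ13 + b23*γ23 with a^2 + b12^2 + b13^2 + b23^2 = 1 (so R^-1 = ~R). Expanding the columns R e_j ~R gives tr M = 4a^2 - 1 and, from the antisymmetric part, M21 - M12 = -4a*b12, M13 - M31 = 4a*b13, M32 - M23 = -4a*b23.
Here tr M = 1679/625, so a^2 = (1 + tr M)/4 = 576/625 and a = ±24/25. Taking a = 24/25: M21 - M12 = 0, M13 - M31 = 672/625, M32 - M23 = 0, giving b12 = 0, b13 = 7/25, b23 = 0, i.e. R = 24/25 + 7/25*γ13.
Its γ13 coefficient is already positive.
Answer: 24/25 + 7/25*γ13. Sheet selection: the two-to-one cover makes ±R indistinguishable at the matrix level (trace 1679/625), so uniqueness comes from the required sign on γ13.


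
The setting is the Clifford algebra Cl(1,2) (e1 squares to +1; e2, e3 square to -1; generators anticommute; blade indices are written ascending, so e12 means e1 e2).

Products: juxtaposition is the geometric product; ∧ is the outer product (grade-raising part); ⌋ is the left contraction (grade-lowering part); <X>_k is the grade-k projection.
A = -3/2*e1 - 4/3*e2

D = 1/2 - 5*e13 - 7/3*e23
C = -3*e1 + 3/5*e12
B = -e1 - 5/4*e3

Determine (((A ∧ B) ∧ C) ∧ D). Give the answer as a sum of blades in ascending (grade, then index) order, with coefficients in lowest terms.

step 1: -4/3*e12 + 15/8*e13 + 5/3*e23
step 2: -5*e123
step 3: -5/2*e123
Answer: -5/2*e123
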